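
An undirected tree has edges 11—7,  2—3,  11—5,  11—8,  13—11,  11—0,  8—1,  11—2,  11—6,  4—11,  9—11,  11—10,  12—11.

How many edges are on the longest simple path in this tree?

Starting from 3, a farthest node is 1 at distance 4.
One longest path: 3 - 2 - 11 - 8 - 1.
So the diameter is 4.

4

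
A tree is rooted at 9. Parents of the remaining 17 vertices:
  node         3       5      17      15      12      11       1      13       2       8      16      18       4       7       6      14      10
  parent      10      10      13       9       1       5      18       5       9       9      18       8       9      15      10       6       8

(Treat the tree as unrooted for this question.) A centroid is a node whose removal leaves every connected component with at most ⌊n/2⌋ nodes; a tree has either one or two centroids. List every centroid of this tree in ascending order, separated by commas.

Removing 8 splits the tree into components of sizes 8, 5, 4; the largest is 8 ≤ ⌊18/2⌋ = 9.
Every other node leaves some component of size > 9, so the centroid is unique.

8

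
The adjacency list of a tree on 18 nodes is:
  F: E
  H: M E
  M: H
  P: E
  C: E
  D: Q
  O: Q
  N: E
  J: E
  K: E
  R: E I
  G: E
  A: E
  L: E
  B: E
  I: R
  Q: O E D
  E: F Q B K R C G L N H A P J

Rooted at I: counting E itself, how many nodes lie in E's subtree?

16

Descendants of E (including itself): E, G, H, J, B, N, P, A, Q, C, F, K, L, M, D, O. That's 16.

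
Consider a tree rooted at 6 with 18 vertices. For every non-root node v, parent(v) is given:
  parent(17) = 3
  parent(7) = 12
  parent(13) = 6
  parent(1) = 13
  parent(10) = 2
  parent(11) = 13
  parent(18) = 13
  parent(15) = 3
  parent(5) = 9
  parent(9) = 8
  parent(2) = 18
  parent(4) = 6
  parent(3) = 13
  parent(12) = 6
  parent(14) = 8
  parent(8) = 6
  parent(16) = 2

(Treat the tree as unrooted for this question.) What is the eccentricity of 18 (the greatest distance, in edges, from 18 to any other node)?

5

A farthest node from 18 is 5.
The path 18–13–6–8–9–5 has 5 edges.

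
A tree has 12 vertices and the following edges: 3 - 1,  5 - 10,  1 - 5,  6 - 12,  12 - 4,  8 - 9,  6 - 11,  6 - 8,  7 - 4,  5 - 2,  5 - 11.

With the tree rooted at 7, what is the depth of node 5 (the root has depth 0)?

7–4–12–6–11–5 — 5 edges.

5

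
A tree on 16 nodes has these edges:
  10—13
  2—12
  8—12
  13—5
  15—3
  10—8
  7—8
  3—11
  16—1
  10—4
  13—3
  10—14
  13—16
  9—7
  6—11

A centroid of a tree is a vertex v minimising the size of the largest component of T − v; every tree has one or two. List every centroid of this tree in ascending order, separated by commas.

10, 13

Delete 13: the remaining components have sizes 8, 4, 2, 1. Max 8 ≤ 8, so 13 is a centroid.
10 is adjacent to 13 and is also a centroid (the largest component after removing it is likewise 8).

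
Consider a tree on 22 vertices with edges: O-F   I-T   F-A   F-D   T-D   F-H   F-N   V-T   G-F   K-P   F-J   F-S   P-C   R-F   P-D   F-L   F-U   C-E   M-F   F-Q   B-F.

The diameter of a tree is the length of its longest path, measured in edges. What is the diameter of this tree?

5

A longest path is E – C – P – D – F – H, with 5 edges.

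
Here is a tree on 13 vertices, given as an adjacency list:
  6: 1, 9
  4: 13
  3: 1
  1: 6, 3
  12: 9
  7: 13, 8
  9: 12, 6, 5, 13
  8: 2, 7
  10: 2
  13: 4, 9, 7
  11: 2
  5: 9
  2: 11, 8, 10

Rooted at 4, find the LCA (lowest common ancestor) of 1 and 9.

9

Ancestors of 1 (toward the root): 1, 6, 9, 13, 4.
Ancestors of 9: 9, 13, 4.
The deepest node appearing in both lists is 9.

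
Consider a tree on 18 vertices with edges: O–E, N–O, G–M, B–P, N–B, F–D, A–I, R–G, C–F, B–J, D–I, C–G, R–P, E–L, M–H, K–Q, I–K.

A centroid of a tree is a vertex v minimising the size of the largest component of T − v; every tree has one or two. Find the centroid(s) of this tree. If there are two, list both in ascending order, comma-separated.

Removing G splits the tree into components of sizes 8, 7, 2; the largest is 8 ≤ ⌊18/2⌋ = 9.
No neighbour of G does as well, so G is the unique centroid.

G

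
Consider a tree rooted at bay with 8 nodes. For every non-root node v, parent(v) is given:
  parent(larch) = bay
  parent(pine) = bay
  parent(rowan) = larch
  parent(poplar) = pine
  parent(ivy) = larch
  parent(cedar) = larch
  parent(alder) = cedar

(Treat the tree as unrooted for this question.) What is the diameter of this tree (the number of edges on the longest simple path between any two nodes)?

A longest path is alder - cedar - larch - bay - pine - poplar, with 5 edges.

5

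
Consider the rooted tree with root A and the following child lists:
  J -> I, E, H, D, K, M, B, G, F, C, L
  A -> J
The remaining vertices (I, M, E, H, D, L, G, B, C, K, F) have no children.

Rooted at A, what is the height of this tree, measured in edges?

2

The longest root-to-leaf path is A – J – D (2 edges).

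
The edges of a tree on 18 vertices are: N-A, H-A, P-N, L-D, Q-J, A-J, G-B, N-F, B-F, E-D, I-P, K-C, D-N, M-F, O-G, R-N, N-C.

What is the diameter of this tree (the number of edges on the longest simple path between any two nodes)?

Starting from O, a farthest node is Q at distance 7.
One longest path: O - G - B - F - N - A - J - Q.
So the diameter is 7.

7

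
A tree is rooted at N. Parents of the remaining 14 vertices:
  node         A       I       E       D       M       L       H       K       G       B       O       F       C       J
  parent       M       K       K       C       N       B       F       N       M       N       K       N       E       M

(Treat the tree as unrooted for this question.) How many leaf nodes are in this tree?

8

The leaves are A, D, G, H, I, J, L, O.
That is 8 leaves.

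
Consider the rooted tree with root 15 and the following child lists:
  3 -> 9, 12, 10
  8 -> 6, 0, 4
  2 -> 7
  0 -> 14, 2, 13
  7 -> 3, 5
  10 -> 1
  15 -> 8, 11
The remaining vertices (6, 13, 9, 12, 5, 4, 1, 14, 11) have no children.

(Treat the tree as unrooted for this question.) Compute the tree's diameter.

8

BFS from 11 reaches 1 last, at distance 8; BFS from 1 confirms no node is farther.
Path: 11 - 15 - 8 - 0 - 2 - 7 - 3 - 10 - 1.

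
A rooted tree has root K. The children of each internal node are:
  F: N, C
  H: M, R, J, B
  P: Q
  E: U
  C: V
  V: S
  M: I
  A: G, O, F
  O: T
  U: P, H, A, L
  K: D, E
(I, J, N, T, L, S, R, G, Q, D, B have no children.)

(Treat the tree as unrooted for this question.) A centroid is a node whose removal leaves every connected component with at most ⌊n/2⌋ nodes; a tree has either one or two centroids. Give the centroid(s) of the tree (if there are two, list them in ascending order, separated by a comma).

U

Removing U splits the tree into components of sizes 9, 6, 3, 2, 1; the largest is 9 ≤ ⌊22/2⌋ = 11.
Every other node leaves some component of size > 11, so the centroid is unique.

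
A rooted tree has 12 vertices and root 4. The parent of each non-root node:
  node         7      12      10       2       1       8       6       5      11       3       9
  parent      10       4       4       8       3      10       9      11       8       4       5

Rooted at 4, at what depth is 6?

Path from 4 to 6: 4 – 10 – 8 – 11 – 5 – 9 – 6, which has 6 edges.

6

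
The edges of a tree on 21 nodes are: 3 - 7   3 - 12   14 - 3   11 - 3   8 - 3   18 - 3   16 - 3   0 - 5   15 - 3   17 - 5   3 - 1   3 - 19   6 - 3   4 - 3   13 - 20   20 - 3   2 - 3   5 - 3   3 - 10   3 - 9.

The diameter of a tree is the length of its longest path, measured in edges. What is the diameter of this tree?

4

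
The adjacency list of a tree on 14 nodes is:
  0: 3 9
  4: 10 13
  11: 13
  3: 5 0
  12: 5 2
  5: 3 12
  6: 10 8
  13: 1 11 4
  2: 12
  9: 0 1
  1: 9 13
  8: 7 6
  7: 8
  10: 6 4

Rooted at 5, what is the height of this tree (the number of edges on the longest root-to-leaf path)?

7 sits deepest: 5 → 3 → 0 → 9 → 1 → 13 → 4 → 10 → 6 → 8 → 7 — 10 edges from the root.

10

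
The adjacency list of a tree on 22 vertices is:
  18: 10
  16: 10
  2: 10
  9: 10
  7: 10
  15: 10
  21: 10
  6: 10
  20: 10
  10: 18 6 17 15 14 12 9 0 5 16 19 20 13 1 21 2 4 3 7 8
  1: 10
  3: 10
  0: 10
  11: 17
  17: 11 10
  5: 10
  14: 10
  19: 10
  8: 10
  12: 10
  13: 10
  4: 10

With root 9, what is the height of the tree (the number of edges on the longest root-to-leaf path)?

A deepest node is 11, reached by 9 – 10 – 17 – 11.
That path has 3 edges, so the height is 3.

3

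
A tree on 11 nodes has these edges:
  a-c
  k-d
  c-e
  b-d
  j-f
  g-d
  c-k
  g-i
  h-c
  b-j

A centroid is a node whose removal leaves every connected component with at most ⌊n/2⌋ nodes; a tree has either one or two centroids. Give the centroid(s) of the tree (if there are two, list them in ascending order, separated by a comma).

d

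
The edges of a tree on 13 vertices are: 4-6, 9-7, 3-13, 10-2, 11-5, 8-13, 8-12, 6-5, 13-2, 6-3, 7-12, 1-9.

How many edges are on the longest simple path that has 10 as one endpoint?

7

The node farthest from 10 is 1, via 10–2–13–8–12–7–9–1 — 7 edges.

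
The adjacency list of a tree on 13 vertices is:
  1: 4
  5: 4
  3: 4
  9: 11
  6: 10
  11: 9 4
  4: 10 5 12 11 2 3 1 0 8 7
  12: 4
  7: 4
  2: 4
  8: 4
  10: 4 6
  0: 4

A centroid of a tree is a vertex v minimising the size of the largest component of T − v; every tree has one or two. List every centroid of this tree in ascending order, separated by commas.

4

Delete 4: the remaining components have sizes 2, 2, 1, 1, 1, 1, 1, 1, 1, 1. Max 2 ≤ 6, so 4 is a centroid.
Every other node leaves some component of size > 6, so the centroid is unique.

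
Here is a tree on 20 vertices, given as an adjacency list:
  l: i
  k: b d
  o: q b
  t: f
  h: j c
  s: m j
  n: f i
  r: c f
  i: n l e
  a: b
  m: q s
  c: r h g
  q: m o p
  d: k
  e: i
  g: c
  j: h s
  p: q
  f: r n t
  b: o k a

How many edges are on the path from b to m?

b – o – q – m: 3 edges.

3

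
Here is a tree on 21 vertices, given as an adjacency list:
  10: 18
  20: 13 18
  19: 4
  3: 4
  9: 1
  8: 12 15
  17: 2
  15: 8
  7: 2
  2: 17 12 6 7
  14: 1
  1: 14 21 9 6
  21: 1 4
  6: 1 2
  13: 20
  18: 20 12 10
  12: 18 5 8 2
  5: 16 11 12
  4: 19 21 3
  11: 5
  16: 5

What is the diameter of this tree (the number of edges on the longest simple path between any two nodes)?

9

BFS from 13 reaches 19 last, at distance 9; BFS from 19 confirms no node is farther.
Path: 13 - 20 - 18 - 12 - 2 - 6 - 1 - 21 - 4 - 19.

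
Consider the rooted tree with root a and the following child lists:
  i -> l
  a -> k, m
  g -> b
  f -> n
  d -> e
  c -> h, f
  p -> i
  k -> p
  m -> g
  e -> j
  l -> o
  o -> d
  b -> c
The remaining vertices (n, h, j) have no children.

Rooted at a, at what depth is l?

Path from a to l: a–k–p–i–l, which has 4 edges.

4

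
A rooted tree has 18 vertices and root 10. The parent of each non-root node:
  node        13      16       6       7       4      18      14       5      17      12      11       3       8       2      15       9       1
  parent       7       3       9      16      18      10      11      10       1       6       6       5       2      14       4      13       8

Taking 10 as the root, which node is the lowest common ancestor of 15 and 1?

10

Ancestors of 15 (toward the root): 15, 4, 18, 10.
Ancestors of 1: 1, 8, 2, 14, 11, 6, 9, 13, 7, 16, 3, 5, 10.
The deepest node appearing in both lists is 10.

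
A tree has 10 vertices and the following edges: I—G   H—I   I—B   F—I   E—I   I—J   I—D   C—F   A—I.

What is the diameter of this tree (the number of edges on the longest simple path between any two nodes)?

BFS from C reaches J last, at distance 3; BFS from J confirms no node is farther.
Path: C - F - I - J.

3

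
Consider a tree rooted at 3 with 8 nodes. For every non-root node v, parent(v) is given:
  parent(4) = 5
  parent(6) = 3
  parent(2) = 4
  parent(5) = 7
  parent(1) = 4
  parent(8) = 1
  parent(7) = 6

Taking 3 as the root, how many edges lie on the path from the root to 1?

5

Climbing from 1 to the root: 1–4–5–7–6–3. That's 5 steps.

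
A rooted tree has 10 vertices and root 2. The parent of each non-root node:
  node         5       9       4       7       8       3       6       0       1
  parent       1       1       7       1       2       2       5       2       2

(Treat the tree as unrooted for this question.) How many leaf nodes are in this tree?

6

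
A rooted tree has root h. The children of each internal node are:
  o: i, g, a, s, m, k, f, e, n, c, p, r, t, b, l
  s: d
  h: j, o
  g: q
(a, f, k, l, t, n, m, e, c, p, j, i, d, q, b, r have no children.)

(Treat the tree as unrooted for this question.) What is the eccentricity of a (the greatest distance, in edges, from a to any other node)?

3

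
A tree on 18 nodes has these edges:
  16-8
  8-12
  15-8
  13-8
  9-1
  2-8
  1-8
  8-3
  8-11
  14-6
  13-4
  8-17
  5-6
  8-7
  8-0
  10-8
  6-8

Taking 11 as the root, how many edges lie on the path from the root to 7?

11 – 8 – 7 — 2 edges.

2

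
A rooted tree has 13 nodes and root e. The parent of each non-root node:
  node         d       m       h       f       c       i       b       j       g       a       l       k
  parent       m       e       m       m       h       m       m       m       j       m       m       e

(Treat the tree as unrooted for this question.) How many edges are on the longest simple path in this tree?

Starting from k, a farthest node is c at distance 4.
One longest path: k-e-m-h-c.
So the diameter is 4.

4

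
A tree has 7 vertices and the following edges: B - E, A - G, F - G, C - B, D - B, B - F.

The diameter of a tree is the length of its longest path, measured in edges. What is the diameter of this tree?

A longest path is A-G-F-B-D, with 4 edges.

4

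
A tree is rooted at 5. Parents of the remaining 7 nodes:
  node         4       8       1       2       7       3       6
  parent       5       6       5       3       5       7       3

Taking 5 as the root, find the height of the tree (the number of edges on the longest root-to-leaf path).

The longest root-to-leaf path is 5 – 7 – 3 – 6 – 8 (4 edges).

4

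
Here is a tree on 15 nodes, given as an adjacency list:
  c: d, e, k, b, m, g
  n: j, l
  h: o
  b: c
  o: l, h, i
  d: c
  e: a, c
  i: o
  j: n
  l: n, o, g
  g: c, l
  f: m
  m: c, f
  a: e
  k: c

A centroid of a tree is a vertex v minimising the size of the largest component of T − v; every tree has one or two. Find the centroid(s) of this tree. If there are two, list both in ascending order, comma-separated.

Delete c: the remaining components have sizes 7, 2, 2, 1, 1, 1. Max 7 ≤ 7, so c is a centroid.
Every other node leaves some component of size > 7, so the centroid is unique.

c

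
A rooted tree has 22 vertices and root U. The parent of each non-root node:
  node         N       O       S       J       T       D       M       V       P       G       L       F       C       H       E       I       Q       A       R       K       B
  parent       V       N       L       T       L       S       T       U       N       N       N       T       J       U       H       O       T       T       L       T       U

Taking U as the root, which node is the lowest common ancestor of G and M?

N

Path G→root: G N V U; path M→root: M T L N V U.
First common node: N.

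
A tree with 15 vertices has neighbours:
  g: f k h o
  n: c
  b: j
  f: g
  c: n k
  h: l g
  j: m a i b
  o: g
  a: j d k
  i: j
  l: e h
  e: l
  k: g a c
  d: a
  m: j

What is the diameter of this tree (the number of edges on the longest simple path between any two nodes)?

7

A longest path is e – l – h – g – k – a – j – i, with 7 edges.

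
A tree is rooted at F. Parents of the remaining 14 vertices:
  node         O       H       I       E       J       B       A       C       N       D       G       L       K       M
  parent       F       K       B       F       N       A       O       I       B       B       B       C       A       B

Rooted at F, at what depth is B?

3

F → O → A → B — 3 edges.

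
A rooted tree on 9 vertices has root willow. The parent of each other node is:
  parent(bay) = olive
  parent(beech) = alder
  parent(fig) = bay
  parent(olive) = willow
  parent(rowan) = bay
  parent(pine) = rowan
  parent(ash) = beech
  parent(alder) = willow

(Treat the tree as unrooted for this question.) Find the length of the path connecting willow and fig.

3

Walking from willow: willow – olive – bay – fig. Length 3.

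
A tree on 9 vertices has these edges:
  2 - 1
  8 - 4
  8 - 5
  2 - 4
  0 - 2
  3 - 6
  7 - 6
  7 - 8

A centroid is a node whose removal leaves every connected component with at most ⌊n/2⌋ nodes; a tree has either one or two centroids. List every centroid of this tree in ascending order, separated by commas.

8

Removing 8 splits the tree into components of sizes 4, 3, 1; the largest is 4 ≤ ⌊9/2⌋ = 4.
Every other node leaves some component of size > 4, so the centroid is unique.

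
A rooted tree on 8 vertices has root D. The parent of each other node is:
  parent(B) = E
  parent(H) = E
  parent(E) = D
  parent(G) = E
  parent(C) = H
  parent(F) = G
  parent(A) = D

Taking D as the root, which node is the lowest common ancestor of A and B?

D

Ancestors of A (toward the root): A, D.
Ancestors of B: B, E, D.
The deepest node appearing in both lists is D.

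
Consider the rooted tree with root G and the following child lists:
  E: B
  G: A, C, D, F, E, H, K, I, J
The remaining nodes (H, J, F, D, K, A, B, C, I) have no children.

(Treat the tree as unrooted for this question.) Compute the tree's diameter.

3

A longest path is B - E - G - D, with 3 edges.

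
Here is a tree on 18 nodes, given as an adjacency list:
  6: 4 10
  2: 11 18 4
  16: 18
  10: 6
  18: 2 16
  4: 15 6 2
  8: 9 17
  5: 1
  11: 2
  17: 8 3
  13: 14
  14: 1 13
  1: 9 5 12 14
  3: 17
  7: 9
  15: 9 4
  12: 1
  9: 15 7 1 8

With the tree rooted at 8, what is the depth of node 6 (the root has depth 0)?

4

Path from 8 to 6: 8–9–15–4–6, which has 4 edges.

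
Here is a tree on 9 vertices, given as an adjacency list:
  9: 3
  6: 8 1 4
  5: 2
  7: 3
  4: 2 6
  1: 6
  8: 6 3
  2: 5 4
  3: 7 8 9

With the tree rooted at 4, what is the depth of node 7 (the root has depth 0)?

4

Path from 4 to 7: 4 – 6 – 8 – 3 – 7, which has 4 edges.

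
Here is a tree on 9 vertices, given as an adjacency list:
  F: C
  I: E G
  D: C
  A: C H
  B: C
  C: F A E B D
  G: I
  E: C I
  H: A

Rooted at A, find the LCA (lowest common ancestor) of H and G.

A

Path H→root: H A; path G→root: G I E C A.
First common node: A.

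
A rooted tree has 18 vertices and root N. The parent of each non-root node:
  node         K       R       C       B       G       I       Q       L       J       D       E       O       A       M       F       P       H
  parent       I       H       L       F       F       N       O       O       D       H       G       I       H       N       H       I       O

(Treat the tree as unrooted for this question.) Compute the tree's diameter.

7

BFS from E reaches M last, at distance 7; BFS from M confirms no node is farther.
Path: E – G – F – H – O – I – N – M.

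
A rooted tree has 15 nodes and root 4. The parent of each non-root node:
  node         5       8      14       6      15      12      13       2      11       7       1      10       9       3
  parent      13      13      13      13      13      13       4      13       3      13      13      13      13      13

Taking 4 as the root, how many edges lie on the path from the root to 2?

2

Climbing from 2 to the root: 2–13–4. That's 2 steps.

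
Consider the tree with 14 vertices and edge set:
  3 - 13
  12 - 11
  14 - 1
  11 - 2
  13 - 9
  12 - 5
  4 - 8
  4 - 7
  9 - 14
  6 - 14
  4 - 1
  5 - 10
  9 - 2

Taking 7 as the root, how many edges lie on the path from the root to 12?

7

Climbing from 12 to the root: 12 – 11 – 2 – 9 – 14 – 1 – 4 – 7. That's 7 steps.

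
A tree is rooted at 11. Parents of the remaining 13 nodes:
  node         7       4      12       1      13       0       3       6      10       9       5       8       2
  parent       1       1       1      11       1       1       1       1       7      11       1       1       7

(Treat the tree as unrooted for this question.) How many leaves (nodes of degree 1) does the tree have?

Exactly 11 nodes have a single neighbour: 0, 2, 3, 4, 5, 6, 8, 9, 10, 12, 13.

11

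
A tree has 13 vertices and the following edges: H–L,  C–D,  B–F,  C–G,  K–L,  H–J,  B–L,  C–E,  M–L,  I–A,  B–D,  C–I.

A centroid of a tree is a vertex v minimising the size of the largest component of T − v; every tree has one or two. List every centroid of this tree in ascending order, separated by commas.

Removing B splits the tree into components of sizes 6, 5, 1; the largest is 6 ≤ ⌊13/2⌋ = 6.
Every other node leaves some component of size > 6, so the centroid is unique.

B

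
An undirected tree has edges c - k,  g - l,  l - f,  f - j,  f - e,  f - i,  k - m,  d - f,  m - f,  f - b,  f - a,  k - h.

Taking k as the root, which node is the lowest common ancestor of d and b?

d's ancestor chain is d, f, m, k and b's is b, f, m, k; they first meet at f.

f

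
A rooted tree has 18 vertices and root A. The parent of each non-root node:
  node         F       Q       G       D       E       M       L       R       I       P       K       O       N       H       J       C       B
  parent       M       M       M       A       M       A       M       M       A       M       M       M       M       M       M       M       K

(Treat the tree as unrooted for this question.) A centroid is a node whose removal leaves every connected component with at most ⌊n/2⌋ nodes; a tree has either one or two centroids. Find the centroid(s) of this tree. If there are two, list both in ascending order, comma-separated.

M

Delete M: the remaining components have sizes 3, 2, 1, 1, 1, 1, 1, 1, 1, 1, 1, 1, 1, 1. Max 3 ≤ 9, so M is a centroid.
No neighbour of M does as well, so M is the unique centroid.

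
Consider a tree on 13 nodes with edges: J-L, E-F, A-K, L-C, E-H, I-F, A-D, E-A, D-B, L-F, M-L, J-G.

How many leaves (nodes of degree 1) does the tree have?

Degree-1 nodes: B, C, G, H, I, K, M — 7 of them.

7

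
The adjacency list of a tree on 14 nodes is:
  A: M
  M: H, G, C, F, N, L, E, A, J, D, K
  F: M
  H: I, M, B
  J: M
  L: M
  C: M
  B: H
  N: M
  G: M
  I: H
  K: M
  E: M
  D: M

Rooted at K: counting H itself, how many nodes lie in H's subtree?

H's subtree: {H, B, I}, size 3.

3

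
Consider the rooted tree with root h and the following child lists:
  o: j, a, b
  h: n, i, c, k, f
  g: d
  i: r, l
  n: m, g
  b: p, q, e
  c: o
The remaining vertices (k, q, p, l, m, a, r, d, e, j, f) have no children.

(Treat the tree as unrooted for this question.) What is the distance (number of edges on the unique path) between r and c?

The path is r–i–h–c, which has 3 edges.

3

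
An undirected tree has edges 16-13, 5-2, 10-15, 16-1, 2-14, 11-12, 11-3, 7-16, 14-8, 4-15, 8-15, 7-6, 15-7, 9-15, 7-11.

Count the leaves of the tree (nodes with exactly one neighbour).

Exactly 9 nodes have a single neighbour: 1, 3, 4, 5, 6, 9, 10, 12, 13.

9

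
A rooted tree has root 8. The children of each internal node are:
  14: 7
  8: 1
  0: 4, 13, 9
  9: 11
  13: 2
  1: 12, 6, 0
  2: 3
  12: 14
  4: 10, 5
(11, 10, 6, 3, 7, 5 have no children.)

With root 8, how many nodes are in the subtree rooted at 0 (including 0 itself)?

9

0's subtree: {0, 9, 13, 4, 11, 2, 5, 10, 3}, size 9.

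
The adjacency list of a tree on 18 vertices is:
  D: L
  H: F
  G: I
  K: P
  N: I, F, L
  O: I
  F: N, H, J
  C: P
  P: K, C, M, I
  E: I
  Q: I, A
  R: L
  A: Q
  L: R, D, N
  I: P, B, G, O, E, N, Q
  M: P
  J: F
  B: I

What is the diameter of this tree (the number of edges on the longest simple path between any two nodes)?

5

A longest path is M–P–I–N–F–H, with 5 edges.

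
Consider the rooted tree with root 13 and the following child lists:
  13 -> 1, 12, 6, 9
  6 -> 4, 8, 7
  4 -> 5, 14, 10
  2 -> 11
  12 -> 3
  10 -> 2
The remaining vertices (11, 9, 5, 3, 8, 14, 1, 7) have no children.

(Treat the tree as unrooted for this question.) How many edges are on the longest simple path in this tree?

7

A longest path is 11 – 2 – 10 – 4 – 6 – 13 – 12 – 3, with 7 edges.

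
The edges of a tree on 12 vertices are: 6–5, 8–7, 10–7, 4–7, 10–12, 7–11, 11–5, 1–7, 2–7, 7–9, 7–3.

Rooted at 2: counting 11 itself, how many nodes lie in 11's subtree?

3

11's subtree: {11, 5, 6}, size 3.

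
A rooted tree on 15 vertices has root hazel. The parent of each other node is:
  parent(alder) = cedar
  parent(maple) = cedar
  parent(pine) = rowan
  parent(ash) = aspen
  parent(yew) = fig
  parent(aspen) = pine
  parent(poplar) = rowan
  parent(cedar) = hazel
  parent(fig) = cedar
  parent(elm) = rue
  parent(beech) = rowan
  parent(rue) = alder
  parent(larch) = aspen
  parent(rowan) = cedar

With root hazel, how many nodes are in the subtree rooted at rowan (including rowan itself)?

7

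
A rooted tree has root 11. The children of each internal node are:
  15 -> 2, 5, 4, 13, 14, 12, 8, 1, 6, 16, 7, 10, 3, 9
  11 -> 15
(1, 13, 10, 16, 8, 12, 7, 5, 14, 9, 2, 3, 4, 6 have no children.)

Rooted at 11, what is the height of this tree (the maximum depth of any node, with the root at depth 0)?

2

7 sits deepest: 11 – 15 – 7 — 2 edges from the root.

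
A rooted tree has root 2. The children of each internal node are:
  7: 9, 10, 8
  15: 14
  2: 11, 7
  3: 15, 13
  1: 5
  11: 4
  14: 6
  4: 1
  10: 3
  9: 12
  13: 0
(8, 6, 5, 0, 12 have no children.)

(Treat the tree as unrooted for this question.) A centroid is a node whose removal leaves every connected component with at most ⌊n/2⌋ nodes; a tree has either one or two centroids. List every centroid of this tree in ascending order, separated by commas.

If 7 is removed the pieces have sizes 7, 5, 2, 1, all ≤ ⌊16/2⌋ = 8.
No neighbour of 7 does as well, so 7 is the unique centroid.

7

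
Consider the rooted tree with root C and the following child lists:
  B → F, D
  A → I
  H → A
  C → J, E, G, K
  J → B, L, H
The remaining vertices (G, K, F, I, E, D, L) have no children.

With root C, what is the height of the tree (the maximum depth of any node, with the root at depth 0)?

4

A deepest node is I, reached by C – J – H – A – I.
That path has 4 edges, so the height is 4.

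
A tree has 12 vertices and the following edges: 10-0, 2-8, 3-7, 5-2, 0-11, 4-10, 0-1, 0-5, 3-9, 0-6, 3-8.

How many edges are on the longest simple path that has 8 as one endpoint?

5

The node farthest from 8 is 4, via 8 – 2 – 5 – 0 – 10 – 4 — 5 edges.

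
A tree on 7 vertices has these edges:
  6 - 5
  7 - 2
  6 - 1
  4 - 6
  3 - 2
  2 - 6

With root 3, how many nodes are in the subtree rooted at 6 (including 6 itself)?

Descendants of 6 (including itself): 6, 4, 1, 5. That's 4.

4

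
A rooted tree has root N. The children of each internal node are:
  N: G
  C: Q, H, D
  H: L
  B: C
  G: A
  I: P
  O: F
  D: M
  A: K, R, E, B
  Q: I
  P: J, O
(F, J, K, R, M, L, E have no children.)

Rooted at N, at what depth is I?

6

Path from N to I: N–G–A–B–C–Q–I, which has 6 edges.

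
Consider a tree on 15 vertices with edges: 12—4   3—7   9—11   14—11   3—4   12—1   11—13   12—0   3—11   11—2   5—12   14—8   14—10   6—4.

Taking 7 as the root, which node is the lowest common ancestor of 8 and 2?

11

8's ancestor chain is 8, 14, 11, 3, 7 and 2's is 2, 11, 3, 7; they first meet at 11.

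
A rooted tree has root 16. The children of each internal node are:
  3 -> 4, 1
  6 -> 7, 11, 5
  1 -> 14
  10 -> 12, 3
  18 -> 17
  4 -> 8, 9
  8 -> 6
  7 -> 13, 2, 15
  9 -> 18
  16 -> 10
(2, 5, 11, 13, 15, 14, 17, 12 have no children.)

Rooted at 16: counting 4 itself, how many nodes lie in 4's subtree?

12

The subtree rooted at 4 contains: 4, 9, 8, 18, 6, 17, 7, 11, 5, 15, 13, 2 — 12 nodes.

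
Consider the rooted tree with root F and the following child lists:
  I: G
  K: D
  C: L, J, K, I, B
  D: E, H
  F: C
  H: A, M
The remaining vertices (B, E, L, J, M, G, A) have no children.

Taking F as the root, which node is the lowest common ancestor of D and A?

D's ancestor chain is D, K, C, F and A's is A, H, D, K, C, F; they first meet at D.

D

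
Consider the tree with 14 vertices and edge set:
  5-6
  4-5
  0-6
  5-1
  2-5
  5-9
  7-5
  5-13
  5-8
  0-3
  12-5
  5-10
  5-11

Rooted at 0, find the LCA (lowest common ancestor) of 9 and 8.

9's ancestor chain is 9, 5, 6, 0 and 8's is 8, 5, 6, 0; they first meet at 5.

5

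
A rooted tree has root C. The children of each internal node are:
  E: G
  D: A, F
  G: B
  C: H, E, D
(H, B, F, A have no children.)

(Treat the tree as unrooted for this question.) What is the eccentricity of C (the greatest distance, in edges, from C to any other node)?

Distances from C peak at 3, attained at B.
C – E – G – B

3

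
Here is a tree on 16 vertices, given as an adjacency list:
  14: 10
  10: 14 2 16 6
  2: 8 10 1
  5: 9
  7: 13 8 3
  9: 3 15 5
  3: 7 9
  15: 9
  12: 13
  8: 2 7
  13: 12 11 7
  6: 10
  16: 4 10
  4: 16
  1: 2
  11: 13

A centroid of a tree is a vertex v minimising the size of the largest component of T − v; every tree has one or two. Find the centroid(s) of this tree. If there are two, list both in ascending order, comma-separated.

7, 8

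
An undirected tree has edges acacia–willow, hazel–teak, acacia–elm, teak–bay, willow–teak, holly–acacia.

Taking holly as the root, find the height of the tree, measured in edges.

4

The longest root-to-leaf path is holly – acacia – willow – teak – hazel (4 edges).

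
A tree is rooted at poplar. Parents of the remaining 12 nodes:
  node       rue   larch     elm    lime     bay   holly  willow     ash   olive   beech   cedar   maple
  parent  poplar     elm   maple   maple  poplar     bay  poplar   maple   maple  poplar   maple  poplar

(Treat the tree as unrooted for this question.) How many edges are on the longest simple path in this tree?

5

A longest path is holly-bay-poplar-maple-elm-larch, with 5 edges.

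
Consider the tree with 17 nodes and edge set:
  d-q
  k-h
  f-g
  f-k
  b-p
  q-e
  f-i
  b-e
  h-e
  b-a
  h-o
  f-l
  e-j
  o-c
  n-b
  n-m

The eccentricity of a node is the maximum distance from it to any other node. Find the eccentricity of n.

A farthest node from n is g (l, i also at distance 6).
The path n-b-e-h-k-f-g has 6 edges.

6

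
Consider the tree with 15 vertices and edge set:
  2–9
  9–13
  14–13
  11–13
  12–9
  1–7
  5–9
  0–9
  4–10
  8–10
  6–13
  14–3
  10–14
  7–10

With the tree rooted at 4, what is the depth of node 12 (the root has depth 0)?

Path from 4 to 12: 4 → 10 → 14 → 13 → 9 → 12, which has 5 edges.

5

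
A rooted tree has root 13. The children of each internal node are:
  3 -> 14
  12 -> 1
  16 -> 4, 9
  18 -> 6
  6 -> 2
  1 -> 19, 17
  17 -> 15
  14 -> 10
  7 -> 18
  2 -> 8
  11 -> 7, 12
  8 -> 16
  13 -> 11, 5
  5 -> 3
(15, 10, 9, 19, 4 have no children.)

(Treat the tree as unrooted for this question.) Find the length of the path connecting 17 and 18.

5

Walking from 17: 17 – 1 – 12 – 11 – 7 – 18. Length 5.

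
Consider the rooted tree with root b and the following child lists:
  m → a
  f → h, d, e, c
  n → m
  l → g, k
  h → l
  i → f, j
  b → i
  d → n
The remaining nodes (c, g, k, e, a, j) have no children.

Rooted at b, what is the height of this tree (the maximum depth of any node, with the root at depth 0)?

A deepest node is a, reached by b → i → f → d → n → m → a.
That path has 6 edges, so the height is 6.

6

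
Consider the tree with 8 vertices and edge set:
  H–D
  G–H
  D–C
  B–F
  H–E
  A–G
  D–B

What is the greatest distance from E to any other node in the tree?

4

Distances from E peak at 4, attained at F.
E – H – D – B – F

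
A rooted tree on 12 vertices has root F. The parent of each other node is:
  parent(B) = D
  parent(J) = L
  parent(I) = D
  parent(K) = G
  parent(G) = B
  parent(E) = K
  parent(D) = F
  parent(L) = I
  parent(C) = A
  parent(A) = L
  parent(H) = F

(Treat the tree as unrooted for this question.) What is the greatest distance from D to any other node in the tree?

A farthest node from D is C (E also at distance 4).
The path D – I – L – A – C has 4 edges.

4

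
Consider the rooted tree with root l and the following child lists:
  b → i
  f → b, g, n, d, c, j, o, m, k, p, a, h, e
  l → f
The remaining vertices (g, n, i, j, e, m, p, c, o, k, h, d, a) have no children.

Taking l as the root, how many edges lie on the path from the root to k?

2

l – f – k — 2 edges.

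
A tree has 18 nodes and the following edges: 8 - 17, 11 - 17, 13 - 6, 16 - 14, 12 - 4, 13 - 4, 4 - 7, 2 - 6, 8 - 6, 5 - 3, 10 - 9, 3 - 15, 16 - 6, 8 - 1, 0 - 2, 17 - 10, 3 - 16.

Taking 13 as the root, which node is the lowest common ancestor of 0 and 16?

0's ancestor chain is 0, 2, 6, 13 and 16's is 16, 6, 13; they first meet at 6.

6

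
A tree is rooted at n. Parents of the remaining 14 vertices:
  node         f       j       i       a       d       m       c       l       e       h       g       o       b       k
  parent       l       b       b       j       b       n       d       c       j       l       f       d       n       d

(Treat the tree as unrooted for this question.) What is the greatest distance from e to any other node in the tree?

A farthest node from e is g.
The path e-j-b-d-c-l-f-g has 7 edges.

7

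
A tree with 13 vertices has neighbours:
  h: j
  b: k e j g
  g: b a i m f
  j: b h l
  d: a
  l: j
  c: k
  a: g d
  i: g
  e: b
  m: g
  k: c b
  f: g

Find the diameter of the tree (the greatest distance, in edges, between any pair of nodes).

BFS from c reaches d last, at distance 5; BFS from d confirms no node is farther.
Path: c–k–b–g–a–d.

5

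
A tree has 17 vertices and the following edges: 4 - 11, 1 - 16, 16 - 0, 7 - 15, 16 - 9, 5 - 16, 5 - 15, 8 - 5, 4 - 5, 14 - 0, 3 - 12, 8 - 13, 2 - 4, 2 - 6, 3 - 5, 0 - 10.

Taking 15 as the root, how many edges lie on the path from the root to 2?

3

Climbing from 2 to the root: 2 → 4 → 5 → 15. That's 3 steps.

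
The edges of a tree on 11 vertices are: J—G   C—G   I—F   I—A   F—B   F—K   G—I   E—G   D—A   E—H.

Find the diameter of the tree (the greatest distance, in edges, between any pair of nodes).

5

Starting from D, a farthest node is H at distance 5.
One longest path: D - A - I - G - E - H.
So the diameter is 5.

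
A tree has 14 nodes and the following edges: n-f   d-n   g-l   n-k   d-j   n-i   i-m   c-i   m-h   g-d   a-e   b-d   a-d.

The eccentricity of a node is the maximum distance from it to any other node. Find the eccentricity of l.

Distances from l peak at 6, attained at h.
l-g-d-n-i-m-h

6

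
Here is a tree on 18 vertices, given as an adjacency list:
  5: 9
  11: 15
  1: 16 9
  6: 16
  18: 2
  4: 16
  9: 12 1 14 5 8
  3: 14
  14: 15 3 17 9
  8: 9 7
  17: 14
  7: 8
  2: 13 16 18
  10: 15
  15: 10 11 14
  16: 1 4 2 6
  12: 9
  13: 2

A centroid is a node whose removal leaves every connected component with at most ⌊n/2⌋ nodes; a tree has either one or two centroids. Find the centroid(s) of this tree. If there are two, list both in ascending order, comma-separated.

9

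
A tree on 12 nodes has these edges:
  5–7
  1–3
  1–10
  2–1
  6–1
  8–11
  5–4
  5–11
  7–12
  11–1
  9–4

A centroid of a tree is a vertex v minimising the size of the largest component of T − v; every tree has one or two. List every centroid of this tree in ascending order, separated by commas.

Removing 11 splits the tree into components of sizes 5, 5, 1; the largest is 5 ≤ ⌊12/2⌋ = 6.
No neighbour of 11 does as well, so 11 is the unique centroid.

11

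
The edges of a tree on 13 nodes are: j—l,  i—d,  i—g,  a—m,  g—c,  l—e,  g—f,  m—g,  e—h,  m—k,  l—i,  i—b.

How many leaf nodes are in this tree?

8

Degree-1 nodes: a, b, c, d, f, h, j, k — 8 of them.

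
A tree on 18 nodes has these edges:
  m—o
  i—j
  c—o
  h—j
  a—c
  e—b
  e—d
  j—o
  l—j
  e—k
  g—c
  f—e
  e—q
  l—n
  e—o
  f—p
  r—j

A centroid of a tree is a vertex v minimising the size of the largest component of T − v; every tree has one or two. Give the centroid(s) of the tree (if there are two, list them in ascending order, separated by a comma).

Removing o splits the tree into components of sizes 7, 6, 3, 1; the largest is 7 ≤ ⌊18/2⌋ = 9.
No neighbour of o does as well, so o is the unique centroid.

o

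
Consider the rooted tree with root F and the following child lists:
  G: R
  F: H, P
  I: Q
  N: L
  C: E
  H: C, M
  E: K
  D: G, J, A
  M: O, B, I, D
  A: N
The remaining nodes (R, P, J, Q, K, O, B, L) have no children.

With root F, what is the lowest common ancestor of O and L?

O's ancestor chain is O, M, H, F and L's is L, N, A, D, M, H, F; they first meet at M.

M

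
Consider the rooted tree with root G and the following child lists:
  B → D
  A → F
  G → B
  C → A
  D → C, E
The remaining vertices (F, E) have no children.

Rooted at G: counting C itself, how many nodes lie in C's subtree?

C's subtree: {C, A, F}, size 3.

3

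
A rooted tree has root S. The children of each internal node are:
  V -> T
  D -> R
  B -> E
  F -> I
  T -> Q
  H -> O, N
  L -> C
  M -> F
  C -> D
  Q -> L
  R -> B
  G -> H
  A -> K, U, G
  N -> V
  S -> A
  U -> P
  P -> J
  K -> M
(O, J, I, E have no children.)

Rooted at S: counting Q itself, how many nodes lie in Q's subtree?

Descendants of Q (including itself): Q, L, C, D, R, B, E. That's 7.

7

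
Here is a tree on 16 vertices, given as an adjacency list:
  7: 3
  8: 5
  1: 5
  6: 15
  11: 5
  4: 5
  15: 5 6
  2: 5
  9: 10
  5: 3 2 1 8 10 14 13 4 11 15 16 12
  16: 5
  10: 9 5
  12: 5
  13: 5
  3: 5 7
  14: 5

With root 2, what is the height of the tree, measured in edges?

3

A deepest node is 7, reached by 2 → 5 → 3 → 7.
That path has 3 edges, so the height is 3.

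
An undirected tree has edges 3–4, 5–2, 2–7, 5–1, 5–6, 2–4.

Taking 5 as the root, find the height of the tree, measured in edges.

3

3 sits deepest: 5-2-4-3 — 3 edges from the root.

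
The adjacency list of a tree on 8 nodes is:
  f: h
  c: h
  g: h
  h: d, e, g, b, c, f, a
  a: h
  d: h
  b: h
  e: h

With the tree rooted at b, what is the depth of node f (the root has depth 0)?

Climbing from f to the root: f → h → b. That's 2 steps.

2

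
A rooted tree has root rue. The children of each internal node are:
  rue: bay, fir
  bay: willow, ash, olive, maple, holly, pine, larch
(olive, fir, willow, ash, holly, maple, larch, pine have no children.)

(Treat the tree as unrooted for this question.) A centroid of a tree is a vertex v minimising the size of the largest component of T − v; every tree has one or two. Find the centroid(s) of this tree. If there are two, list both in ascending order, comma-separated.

bay

Removing bay splits the tree into components of sizes 2, 1, 1, 1, 1, 1, 1, 1; the largest is 2 ≤ ⌊10/2⌋ = 5.
Every other node leaves some component of size > 5, so the centroid is unique.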